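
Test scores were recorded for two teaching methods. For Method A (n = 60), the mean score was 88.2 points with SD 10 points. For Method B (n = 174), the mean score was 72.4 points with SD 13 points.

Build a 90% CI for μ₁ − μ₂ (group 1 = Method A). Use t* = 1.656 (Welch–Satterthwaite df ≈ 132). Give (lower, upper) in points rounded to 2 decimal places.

Standard errors of each mean: 10/√60 = 1.2910 and 13/√174 = 0.9855.
SE(x̄₁ − x̄₂) = √(1.2910² + 0.9855²) = 1.6242 for independent samples with unequal variances.
With t* = 1.656, the margin is 1.656 × 1.6242 = 2.6897.
x̄₁ − x̄₂ = 88.2 − 72.4 = 15.8000; the interval is 15.8000 ± 2.6897 = (13.11, 18.49).

(13.11, 18.49)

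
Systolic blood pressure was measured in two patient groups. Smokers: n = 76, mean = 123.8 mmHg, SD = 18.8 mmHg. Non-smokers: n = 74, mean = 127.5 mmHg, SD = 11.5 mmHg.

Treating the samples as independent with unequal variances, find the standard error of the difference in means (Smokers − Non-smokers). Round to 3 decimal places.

Standard errors of each mean: 18.8/√76 = 2.1565 and 11.5/√74 = 1.3368.
SE(x̄₁ − x̄₂) = √(2.1565² + 1.3368²) = 2.5372 for independent samples with unequal variances.

2.537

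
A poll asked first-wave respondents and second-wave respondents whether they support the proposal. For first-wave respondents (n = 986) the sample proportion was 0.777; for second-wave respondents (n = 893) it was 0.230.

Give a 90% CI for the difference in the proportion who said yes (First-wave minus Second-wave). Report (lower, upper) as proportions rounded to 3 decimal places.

Each SE is √(p̂(1−p̂)/n): √(0.7770·0.2230/986) = 0.01326 and √(0.2300·0.7700/893) = 0.01408.
SE(p̂₁ − p̂₂) = √(SE₁² + SE₂²) = √(0.0001758276 + 0.0001982464) = 0.01934, since the two samples are independent.
At 90% confidence z* = 1.645; margin = 1.645 × 0.01934 = 0.03181.
The difference is 0.7770 − 0.2300 = 0.5470, so the interval is 0.5470 ± 0.03181 = (0.515, 0.579).

(0.515, 0.579)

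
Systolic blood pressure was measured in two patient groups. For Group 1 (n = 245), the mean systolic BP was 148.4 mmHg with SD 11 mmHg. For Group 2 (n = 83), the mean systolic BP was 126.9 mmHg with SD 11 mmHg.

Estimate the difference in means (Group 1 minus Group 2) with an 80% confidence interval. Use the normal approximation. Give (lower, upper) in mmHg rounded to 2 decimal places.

(19.71, 23.29)

Standard errors of each mean: 11/√245 = 0.7028 and 11/√83 = 1.2074.
SE(x̄₁ − x̄₂) = √(0.7028² + 1.2074²) = 1.3970 for independent samples with unequal variances.
With z* = 1.282, the margin is 1.282 × 1.3970 = 1.7910.
x̄₁ − x̄₂ = 148.4 − 126.9 = 21.5000; the interval is 21.5000 ± 1.7910 = (19.71, 23.29).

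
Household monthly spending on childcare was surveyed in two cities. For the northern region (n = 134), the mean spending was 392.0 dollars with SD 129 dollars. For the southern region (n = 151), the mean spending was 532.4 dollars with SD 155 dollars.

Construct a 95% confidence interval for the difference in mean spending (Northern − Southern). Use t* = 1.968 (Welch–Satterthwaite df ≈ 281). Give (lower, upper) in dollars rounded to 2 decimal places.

Standard errors of each mean: 129/√134 = 11.1439 and 155/√151 = 12.6137.
SE(x̄₁ − x̄₂) = √(11.1439² + 12.6137²) = 16.8313 for independent samples with unequal variances.
With t* = 1.968, the margin is 1.968 × 16.8313 = 33.1240.
x̄₁ − x̄₂ = 392.0 − 532.4 = -140.4000; the interval is -140.4000 ± 33.1240 = (-173.52, -107.28).

(-173.52, -107.28)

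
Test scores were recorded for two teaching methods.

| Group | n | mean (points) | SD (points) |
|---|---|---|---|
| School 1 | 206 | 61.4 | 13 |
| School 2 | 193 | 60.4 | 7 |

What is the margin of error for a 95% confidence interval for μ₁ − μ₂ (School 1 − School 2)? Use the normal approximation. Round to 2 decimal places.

SE₁ = s₁/√n₁ = 13/√206 = 0.9058; SE₂ = 7/√193 = 0.5039.
Independent samples, unequal variances: SE_diff = √(SE₁² + SE₂²) = √(0.82047364 + 0.25391521) = 1.0365.
z* = 1.960, so margin of error = 1.960 × 1.0365 = 2.0315.

2.03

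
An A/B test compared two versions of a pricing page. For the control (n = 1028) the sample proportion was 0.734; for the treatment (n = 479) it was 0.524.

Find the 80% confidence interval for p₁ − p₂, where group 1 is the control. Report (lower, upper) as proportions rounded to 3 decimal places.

(0.176, 0.244)

The two standard errors are √(0.7340×0.2660/1028) = 0.01378 and √(0.5240×0.4760/479) = 0.02282.
Because the samples are independent, SE_diff = √(0.01378² + 0.02282²) = 0.02666.
Using z* = 1.282 for 80%, ME = 1.282 × 0.02666 = 0.03418.
p̂₁ − p̂₂ = 0.2100; interval 0.2100 ± 0.03418 gives (0.176, 0.244).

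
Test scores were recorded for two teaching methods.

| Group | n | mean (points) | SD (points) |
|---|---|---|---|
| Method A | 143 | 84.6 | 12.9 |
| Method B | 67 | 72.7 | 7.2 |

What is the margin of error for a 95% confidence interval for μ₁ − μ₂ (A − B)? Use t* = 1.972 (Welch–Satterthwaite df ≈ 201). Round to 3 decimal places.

SE₁ = s₁/√n₁ = 12.9/√143 = 1.0788; SE₂ = 7.2/√67 = 0.8796.
Independent samples, unequal variances: SE_diff = √(SE₁² + SE₂²) = √(1.16380944 + 0.77369616) = 1.3919.
t* = 1.972, so margin of error = 1.972 × 1.3919 = 2.7448.

2.745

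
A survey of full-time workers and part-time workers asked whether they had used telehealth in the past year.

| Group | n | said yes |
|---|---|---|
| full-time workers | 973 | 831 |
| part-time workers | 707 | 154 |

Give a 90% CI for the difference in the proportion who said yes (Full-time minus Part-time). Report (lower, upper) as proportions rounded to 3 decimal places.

(0.605, 0.668)

p̂₁ = 831/973 = 0.8541 and p̂₂ = 154/707 = 0.2178.
SE₁ = √(p̂₁(1−p̂₁)/n₁) = √(0.8541·0.1459/973) = 0.01132; SE₂ = √(0.2178·0.7822/707) = 0.01552.
Independent samples: SE of the difference = √(SE₁² + SE₂²) = √(0.0001281424 + 0.0002408704) = 0.01921.
z* for 90% confidence is 1.645, so the margin of error is 1.645 × 0.01921 = 0.03160.
Point estimate p̂₁ − p̂₂ = 0.8541 − 0.2178 = 0.6363.
0.6363 ± 0.03160 → (0.605, 0.668).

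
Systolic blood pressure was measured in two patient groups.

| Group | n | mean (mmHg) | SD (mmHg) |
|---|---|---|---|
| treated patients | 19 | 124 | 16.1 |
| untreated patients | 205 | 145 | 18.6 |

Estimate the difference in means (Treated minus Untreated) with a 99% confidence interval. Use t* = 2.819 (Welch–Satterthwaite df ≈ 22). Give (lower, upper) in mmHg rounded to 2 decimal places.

(-32.04, -9.96)

Standard errors of each mean: 16.1/√19 = 3.6936 and 18.6/√205 = 1.2991.
SE(x̄₁ − x̄₂) = √(3.6936² + 1.2991²) = 3.9154 for independent samples with unequal variances.
With t* = 2.819, the margin is 2.819 × 3.9154 = 11.0375.
x̄₁ − x̄₂ = 124 − 145 = -21.0000; the interval is -21.0000 ± 11.0375 = (-32.04, -9.96).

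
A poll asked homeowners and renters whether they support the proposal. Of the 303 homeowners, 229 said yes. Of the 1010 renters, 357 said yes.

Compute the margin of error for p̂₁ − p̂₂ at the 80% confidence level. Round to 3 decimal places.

0.037

p̂₁ = 229/303 = 0.7558 and p̂₂ = 357/1010 = 0.3535.
SE₁ = √(p̂₁(1−p̂₁)/n₁) = √(0.7558·0.2442/303) = 0.02468; SE₂ = √(0.3535·0.6465/1010) = 0.01504.
Independent samples: SE of the difference = √(SE₁² + SE₂²) = √(0.0006091024 + 0.0002262016) = 0.02890.
z* for 80% confidence is 1.282, so the margin of error is 1.282 × 0.02890 = 0.03705.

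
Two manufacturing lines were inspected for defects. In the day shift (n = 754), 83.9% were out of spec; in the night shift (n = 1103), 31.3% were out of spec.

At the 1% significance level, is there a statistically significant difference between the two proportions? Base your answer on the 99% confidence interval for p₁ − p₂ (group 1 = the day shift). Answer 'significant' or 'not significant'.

SE₁ = √(p̂₁(1−p̂₁)/n₁) = √(0.8390·0.1610/754) = 0.01338; SE₂ = √(0.3130·0.6870/1103) = 0.01396.
Independent samples: SE of the difference = √(SE₁² + SE₂²) = √(0.0001790244 + 0.0001948816) = 0.01934.
z* for 99% confidence is 2.576, so the margin of error is 2.576 × 0.01934 = 0.04982.
Point estimate p̂₁ − p̂₂ = 0.8390 − 0.3130 = 0.5260.
0.5260 ± 0.04982 → (0.47618, 0.57582).
The interval (0.47618, 0.57582) does not contain 0, so the difference is significant.

significant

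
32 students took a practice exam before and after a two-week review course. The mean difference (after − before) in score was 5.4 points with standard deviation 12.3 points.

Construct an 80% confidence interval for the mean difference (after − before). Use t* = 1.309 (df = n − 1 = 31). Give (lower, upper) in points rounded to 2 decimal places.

Paired design: SE = s_d/√n = 12.3/√32 = 2.1744.
t* = 1.309; margin of error = 1.309 × 2.1744 = 2.8463.
5.4 ± 2.8463 → (2.55, 8.25).

(2.55, 8.25)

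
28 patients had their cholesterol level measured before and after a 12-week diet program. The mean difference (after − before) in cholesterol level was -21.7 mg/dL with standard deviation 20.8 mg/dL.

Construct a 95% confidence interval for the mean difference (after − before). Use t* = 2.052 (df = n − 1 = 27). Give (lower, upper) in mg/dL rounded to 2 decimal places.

(-29.77, -13.63)

Paired design: SE = s_d/√n = 20.8/√28 = 3.9308.
t* = 2.052; margin of error = 2.052 × 3.9308 = 8.0660.
-21.7 ± 8.0660 → (-29.77, -13.63).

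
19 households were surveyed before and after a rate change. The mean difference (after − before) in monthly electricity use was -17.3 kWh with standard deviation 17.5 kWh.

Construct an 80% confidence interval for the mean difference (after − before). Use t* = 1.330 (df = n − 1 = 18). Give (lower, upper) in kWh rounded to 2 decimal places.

Paired design: SE = s_d/√n = 17.5/√19 = 4.0148.
t* = 1.330; margin of error = 1.330 × 4.0148 = 5.3397.
-17.3 ± 5.3397 → (-22.64, -11.96).

(-22.64, -11.96)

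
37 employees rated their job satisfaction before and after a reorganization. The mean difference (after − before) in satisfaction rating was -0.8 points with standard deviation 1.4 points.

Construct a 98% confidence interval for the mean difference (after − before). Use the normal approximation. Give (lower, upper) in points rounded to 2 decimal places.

This is a matched-pairs design, so SE = s_d/√n = 1.4/√37 = 0.2302.
Margin = 2.326 × 0.2302 = 0.5354; the interval is -0.8 ± 0.5354 = (-1.34, -0.26).

(-1.34, -0.26)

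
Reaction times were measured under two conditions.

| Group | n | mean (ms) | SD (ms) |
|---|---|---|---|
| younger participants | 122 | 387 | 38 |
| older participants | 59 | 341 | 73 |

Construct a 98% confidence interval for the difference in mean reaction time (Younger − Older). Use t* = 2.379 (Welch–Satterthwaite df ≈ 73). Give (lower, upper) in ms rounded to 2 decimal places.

(21.95, 70.05)

Per-group SEs: s₁/√n₁ = 38/√122 = 3.4404, s₂/√n₂ = 73/√59 = 9.5038.
Unpooled SE of the difference: √(11.83635216 + 90.32221444) = 10.1074.
Margin of error = t* · SE = 2.379 × 10.1074 = 24.0455.
x̄₁ − x̄₂ = 387 − 341 = 46.0000.
CI: 46.0000 ± 24.0455 = (21.95, 70.05).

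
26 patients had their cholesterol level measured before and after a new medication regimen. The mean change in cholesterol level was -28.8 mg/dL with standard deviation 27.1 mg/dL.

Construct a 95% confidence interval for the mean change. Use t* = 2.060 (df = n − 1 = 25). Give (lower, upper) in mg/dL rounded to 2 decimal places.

Paired design: SE = s_d/√n = 27.1/√26 = 5.3147.
t* = 2.060; margin of error = 2.060 × 5.3147 = 10.9483.
-28.8 ± 10.9483 → (-39.75, -17.85).

(-39.75, -17.85)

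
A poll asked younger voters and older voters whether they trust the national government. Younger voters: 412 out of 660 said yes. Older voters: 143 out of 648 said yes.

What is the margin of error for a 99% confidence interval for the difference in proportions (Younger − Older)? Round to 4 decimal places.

0.0642

Sample proportions: 412/660 = 0.6242, 143/648 = 0.2207.
Each SE is √(p̂(1−p̂)/n): √(0.6242·0.3758/660) = 0.01885 and √(0.2207·0.7793/648) = 0.01629.
SE(p̂₁ − p̂₂) = √(SE₁² + SE₂²) = √(0.0003553225 + 0.0002653641) = 0.02491, since the two samples are independent.
At 99% confidence z* = 2.576; margin = 2.576 × 0.02491 = 0.06417.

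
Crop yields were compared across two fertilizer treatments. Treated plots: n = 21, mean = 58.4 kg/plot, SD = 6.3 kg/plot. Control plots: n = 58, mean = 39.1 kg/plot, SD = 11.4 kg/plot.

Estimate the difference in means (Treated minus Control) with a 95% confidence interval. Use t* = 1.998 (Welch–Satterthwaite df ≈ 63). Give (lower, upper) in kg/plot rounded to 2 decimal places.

Per-group SEs: s₁/√n₁ = 6.3/√21 = 1.3748, s₂/√n₂ = 11.4/√58 = 1.4969.
Unpooled SE of the difference: √(1.89007504 + 2.24070961) = 2.0324.
Margin of error = t* · SE = 1.998 × 2.0324 = 4.0607.
x̄₁ − x̄₂ = 58.4 − 39.1 = 19.3000.
CI: 19.3000 ± 4.0607 = (15.24, 23.36).

(15.24, 23.36)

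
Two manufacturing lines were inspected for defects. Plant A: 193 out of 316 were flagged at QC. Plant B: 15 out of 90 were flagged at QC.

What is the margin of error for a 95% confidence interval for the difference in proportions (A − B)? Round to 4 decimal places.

0.0939

p̂₁ = 193/316 = 0.6108 and p̂₂ = 15/90 = 0.1667.
SE₁ = √(p̂₁(1−p̂₁)/n₁) = √(0.6108·0.3892/316) = 0.02743; SE₂ = √(0.1667·0.8333/90) = 0.03929.
Independent samples: SE of the difference = √(SE₁² + SE₂²) = √(0.0007524049 + 0.0015437041) = 0.04792.
z* for 95% confidence is 1.960, so the margin of error is 1.960 × 0.04792 = 0.09392.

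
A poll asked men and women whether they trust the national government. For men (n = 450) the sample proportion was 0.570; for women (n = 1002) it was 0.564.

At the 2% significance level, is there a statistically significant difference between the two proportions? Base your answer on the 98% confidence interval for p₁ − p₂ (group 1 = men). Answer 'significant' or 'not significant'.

not significant

The two standard errors are √(0.5700×0.4300/450) = 0.02334 and √(0.5640×0.4360/1002) = 0.01567.
Because the samples are independent, SE_diff = √(0.02334² + 0.01567²) = 0.02811.
Using z* = 2.326 for 98%, ME = 2.326 × 0.02811 = 0.06538.
p̂₁ − p̂₂ = 0.0060; interval 0.0060 ± 0.06538 gives (-0.05938, 0.07138).
The interval (-0.05938, 0.07138) contains 0, so the difference is not significant.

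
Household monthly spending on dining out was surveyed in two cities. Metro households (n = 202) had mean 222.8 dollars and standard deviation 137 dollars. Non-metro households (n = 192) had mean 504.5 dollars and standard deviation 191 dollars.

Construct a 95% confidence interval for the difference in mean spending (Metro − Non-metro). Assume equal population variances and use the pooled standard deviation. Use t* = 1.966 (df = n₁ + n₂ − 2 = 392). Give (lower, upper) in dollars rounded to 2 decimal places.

Pooled variance s_p² = [201·137² + 191·191²] / (202+192−2) = 27399.0816, so s_p = 165.5267.
SE_diff = s_p·√(1/n₁ + 1/n₂) = 165.5267·√(1/202 + 1/192) = 16.6836.
t* = 1.966; margin = 1.966 × 16.6836 = 32.8000.
Difference = 222.8 − 504.5 = -281.7000.
-281.7000 ± 32.8000 → (-314.50, -248.90).

(-314.50, -248.90)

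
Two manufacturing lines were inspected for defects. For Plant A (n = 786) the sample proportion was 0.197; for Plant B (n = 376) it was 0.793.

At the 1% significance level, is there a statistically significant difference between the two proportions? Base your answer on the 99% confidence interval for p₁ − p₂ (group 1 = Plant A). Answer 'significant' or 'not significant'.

significant

Each SE is √(p̂(1−p̂)/n): √(0.1970·0.8030/786) = 0.01419 and √(0.7930·0.2070/376) = 0.02089.
SE(p̂₁ − p̂₂) = √(SE₁² + SE₂²) = √(0.0002013561 + 0.0004363921) = 0.02525, since the two samples are independent.
At 99% confidence z* = 2.576; margin = 2.576 × 0.02525 = 0.06504.
The difference is 0.1970 − 0.7930 = -0.5960, so the interval is -0.5960 ± 0.06504 = (-0.66104, -0.53096).
The interval (-0.66104, -0.53096) does not contain 0, so the difference is significant.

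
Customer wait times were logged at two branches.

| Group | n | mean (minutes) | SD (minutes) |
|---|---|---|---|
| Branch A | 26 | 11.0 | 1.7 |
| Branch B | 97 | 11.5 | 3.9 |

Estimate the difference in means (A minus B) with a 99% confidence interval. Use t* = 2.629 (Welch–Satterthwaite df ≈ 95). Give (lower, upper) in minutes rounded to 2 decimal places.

(-1.86, 0.86)

Standard errors of each mean: 1.7/√26 = 0.3334 and 3.9/√97 = 0.3960.
SE(x̄₁ − x̄₂) = √(0.3334² + 0.3960²) = 0.5177 for independent samples with unequal variances.
With t* = 2.629, the margin is 2.629 × 0.5177 = 1.3610.
x̄₁ − x̄₂ = 11.0 − 11.5 = -0.5000; the interval is -0.5000 ± 1.3610 = (-1.86, 0.86).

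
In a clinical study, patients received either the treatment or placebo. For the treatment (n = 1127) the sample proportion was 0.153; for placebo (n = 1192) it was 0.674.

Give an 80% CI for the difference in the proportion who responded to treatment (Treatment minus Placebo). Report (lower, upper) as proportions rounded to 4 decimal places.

SE₁ = √(p̂₁(1−p̂₁)/n₁) = √(0.1530·0.8470/1127) = 0.01072; SE₂ = √(0.6740·0.3260/1192) = 0.01358.
Independent samples: SE of the difference = √(SE₁² + SE₂²) = √(0.0001149184 + 0.0001844164) = 0.01730.
z* for 80% confidence is 1.282, so the margin of error is 1.282 × 0.01730 = 0.02218.
Point estimate p̂₁ − p̂₂ = 0.1530 − 0.6740 = -0.5210.
-0.5210 ± 0.02218 → (-0.5432, -0.4988).

(-0.5432, -0.4988)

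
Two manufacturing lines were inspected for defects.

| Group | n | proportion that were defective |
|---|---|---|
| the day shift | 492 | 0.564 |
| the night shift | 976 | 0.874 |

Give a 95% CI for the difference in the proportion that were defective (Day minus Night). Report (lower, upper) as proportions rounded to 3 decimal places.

(-0.359, -0.261)

Each SE is √(p̂(1−p̂)/n): √(0.5640·0.4360/492) = 0.02236 and √(0.8740·0.1260/976) = 0.01062.
SE(p̂₁ − p̂₂) = √(SE₁² + SE₂²) = √(0.0004999696 + 0.0001127844) = 0.02475, since the two samples are independent.
At 95% confidence z* = 1.960; margin = 1.960 × 0.02475 = 0.04851.
The difference is 0.5640 − 0.8740 = -0.3100, so the interval is -0.3100 ± 0.04851 = (-0.359, -0.261).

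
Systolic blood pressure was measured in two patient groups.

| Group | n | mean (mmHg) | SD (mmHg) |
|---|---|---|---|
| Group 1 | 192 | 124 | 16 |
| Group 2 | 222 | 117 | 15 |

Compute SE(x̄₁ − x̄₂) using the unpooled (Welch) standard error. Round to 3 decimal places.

Standard errors of each mean: 16/√192 = 1.1547 and 15/√222 = 1.0067.
SE(x̄₁ − x̄₂) = √(1.1547² + 1.0067²) = 1.5319 for independent samples with unequal variances.

1.532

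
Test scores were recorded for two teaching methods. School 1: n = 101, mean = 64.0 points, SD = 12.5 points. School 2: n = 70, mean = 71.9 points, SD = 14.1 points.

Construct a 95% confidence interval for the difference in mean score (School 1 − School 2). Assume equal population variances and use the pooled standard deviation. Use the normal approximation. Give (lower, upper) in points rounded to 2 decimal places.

Pooled variance s_p² = [100·12.5² + 69·14.1²] / (101+70−2) = 173.6266, so s_p = 13.1767.
SE_diff = s_p·√(1/n₁ + 1/n₂) = 13.1767·√(1/101 + 1/70) = 2.0493.
z* = 1.960; margin = 1.960 × 2.0493 = 4.0166.
Difference = 64.0 − 71.9 = -7.9000.
-7.9000 ± 4.0166 → (-11.92, -3.88).

(-11.92, -3.88)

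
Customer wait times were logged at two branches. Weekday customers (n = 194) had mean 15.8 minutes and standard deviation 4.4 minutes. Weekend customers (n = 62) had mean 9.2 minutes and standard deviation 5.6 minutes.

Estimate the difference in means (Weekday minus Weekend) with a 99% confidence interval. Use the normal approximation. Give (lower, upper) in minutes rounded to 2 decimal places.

(4.60, 8.60)

Per-group SEs: s₁/√n₁ = 4.4/√194 = 0.3159, s₂/√n₂ = 5.6/√62 = 0.7112.
Unpooled SE of the difference: √(0.09979281 + 0.50580544) = 0.7782.
Margin of error = z* · SE = 2.576 × 0.7782 = 2.0046.
x̄₁ − x̄₂ = 15.8 − 9.2 = 6.6000.
CI: 6.6000 ± 2.0046 = (4.60, 8.60).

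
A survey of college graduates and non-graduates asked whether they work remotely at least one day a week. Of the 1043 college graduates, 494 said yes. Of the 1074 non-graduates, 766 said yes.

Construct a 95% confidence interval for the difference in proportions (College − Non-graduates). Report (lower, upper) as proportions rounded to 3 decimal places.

(-0.280, -0.199)

Sample proportions: 494/1043 = 0.4736, 766/1074 = 0.7132.
Each SE is √(p̂(1−p̂)/n): √(0.4736·0.5264/1043) = 0.01546 and √(0.7132·0.2868/1074) = 0.01380.
SE(p̂₁ − p̂₂) = √(SE₁² + SE₂²) = √(0.0002390116 + 0.00019044) = 0.02072, since the two samples are independent.
At 95% confidence z* = 1.960; margin = 1.960 × 0.02072 = 0.04061.
The difference is 0.4736 − 0.7132 = -0.2396, so the interval is -0.2396 ± 0.04061 = (-0.280, -0.199).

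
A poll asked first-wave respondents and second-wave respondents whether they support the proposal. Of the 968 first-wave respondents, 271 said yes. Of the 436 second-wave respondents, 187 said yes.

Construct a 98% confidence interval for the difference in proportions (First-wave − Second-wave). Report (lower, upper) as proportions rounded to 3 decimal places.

(-0.213, -0.084)

First, p̂₁ = 271/968 = 0.2800; p̂₂ = 187/436 = 0.4289.
The two standard errors are √(0.2800×0.7200/968) = 0.01443 and √(0.4289×0.5711/436) = 0.02370.
Because the samples are independent, SE_diff = √(0.01443² + 0.02370²) = 0.02775.
Using z* = 2.326 for 98%, ME = 2.326 × 0.02775 = 0.06455.
p̂₁ − p̂₂ = -0.1489; interval -0.1489 ± 0.06455 gives (-0.213, -0.084).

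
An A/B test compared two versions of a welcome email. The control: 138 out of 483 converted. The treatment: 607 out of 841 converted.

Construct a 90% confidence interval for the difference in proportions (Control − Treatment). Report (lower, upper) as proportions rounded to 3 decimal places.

p̂₁ = 138/483 = 0.2857 and p̂₂ = 607/841 = 0.7218.
SE₁ = √(p̂₁(1−p̂₁)/n₁) = √(0.2857·0.7143/483) = 0.02056; SE₂ = √(0.7218·0.2782/841) = 0.01545.
Independent samples: SE of the difference = √(SE₁² + SE₂²) = √(0.0004227136 + 0.0002387025) = 0.02572.
z* for 90% confidence is 1.645, so the margin of error is 1.645 × 0.02572 = 0.04231.
Point estimate p̂₁ − p̂₂ = 0.2857 − 0.7218 = -0.4361.
-0.4361 ± 0.04231 → (-0.478, -0.394).

(-0.478, -0.394)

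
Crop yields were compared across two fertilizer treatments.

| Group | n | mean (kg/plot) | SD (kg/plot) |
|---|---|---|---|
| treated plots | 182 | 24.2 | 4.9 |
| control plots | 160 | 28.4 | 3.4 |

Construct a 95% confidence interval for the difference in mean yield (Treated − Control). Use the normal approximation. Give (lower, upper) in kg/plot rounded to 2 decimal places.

(-5.09, -3.31)

SE₁ = s₁/√n₁ = 4.9/√182 = 0.3632; SE₂ = 3.4/√160 = 0.2688.
Independent samples, unequal variances: SE_diff = √(SE₁² + SE₂²) = √(0.13191424 + 0.07225344) = 0.4518.
z* = 1.960, so margin of error = 1.960 × 0.4518 = 0.8855.
Difference in means = 24.2 − 28.4 = -4.2000.
-4.2000 ± 0.8855 → (-5.09, -3.31).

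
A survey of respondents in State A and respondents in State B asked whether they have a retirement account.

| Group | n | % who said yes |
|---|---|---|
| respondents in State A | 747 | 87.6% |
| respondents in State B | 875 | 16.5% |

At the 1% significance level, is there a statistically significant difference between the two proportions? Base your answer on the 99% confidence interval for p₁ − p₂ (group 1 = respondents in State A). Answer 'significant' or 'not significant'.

Each SE is √(p̂(1−p̂)/n): √(0.8760·0.1240/747) = 0.01206 and √(0.1650·0.8350/875) = 0.01255.
SE(p̂₁ − p̂₂) = √(SE₁² + SE₂²) = √(0.0001454436 + 0.0001575025) = 0.01741, since the two samples are independent.
At 99% confidence z* = 2.576; margin = 2.576 × 0.01741 = 0.04485.
The difference is 0.8760 − 0.1650 = 0.7110, so the interval is 0.7110 ± 0.04485 = (0.66615, 0.75585).
The interval (0.66615, 0.75585) does not contain 0, so the difference is significant.

significant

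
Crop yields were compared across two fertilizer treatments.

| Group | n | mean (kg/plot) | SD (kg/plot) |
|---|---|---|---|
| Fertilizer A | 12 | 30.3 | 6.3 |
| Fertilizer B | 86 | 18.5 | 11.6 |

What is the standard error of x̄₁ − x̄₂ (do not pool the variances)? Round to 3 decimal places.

2.207

Per-group SEs: s₁/√n₁ = 6.3/√12 = 1.8187, s₂/√n₂ = 11.6/√86 = 1.2509.
Unpooled SE of the difference: √(3.30766969 + 1.56475081) = 2.2074.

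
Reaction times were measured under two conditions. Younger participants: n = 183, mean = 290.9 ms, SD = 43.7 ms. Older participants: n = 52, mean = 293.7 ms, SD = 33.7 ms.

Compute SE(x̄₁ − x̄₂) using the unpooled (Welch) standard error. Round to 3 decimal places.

5.681

Per-group SEs: s₁/√n₁ = 43.7/√183 = 3.2304, s₂/√n₂ = 33.7/√52 = 4.6733.
Unpooled SE of the difference: √(10.43548416 + 21.83973289) = 5.6811.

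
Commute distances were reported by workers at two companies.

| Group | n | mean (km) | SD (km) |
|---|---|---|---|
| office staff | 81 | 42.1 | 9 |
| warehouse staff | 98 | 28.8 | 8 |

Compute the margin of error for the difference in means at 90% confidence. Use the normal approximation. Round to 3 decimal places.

SE₁ = s₁/√n₁ = 9/√81 = 1.0000; SE₂ = 8/√98 = 0.8081.
Independent samples, unequal variances: SE_diff = √(SE₁² + SE₂²) = √(1.0 + 0.65302561) = 1.2857.
z* = 1.645, so margin of error = 1.645 × 1.2857 = 2.1150.

2.115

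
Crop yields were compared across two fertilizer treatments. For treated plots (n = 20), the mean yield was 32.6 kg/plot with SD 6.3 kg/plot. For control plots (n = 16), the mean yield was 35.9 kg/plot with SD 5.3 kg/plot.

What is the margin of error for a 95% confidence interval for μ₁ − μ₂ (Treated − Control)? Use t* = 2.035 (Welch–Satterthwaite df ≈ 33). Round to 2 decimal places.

3.94

Standard errors of each mean: 6.3/√20 = 1.4087 and 5.3/√16 = 1.3250.
SE(x̄₁ − x̄₂) = √(1.4087² + 1.3250²) = 1.9339 for independent samples with unequal variances.
With t* = 2.035, the margin is 2.035 × 1.9339 = 3.9355.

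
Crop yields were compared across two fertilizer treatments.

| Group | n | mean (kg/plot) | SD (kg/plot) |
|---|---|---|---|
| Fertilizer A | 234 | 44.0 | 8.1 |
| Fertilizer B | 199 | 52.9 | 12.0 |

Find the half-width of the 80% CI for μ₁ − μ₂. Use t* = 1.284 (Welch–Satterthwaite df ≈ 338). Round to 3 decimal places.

1.287

SE₁ = s₁/√n₁ = 8.1/√234 = 0.5295; SE₂ = 12.0/√199 = 0.8507.
Independent samples, unequal variances: SE_diff = √(SE₁² + SE₂²) = √(0.28037025 + 0.72369049) = 1.0020.
t* = 1.284, so margin of error = 1.284 × 1.0020 = 1.2866.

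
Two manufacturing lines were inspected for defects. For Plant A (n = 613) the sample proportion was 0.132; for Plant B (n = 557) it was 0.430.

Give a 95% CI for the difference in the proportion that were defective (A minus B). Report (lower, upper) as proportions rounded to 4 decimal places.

(-0.3471, -0.2489)

SE₁ = √(p̂₁(1−p̂₁)/n₁) = √(0.1320·0.8680/613) = 0.01367; SE₂ = √(0.4300·0.5700/557) = 0.02098.
Independent samples: SE of the difference = √(SE₁² + SE₂²) = √(0.0001868689 + 0.0004401604) = 0.02504.
z* for 95% confidence is 1.960, so the margin of error is 1.960 × 0.02504 = 0.04908.
Point estimate p̂₁ − p̂₂ = 0.1320 − 0.4300 = -0.2980.
-0.2980 ± 0.04908 → (-0.3471, -0.2489).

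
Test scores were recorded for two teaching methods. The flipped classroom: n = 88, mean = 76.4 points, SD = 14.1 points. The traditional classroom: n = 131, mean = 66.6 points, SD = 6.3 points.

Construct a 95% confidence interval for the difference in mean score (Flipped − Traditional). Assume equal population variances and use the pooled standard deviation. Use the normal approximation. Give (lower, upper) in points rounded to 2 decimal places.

Pooled variance s_p² = [87·14.1² + 130·6.3²] / (88+131−2) = 103.4847, so s_p = 10.1727.
SE_diff = s_p·√(1/n₁ + 1/n₂) = 10.1727·√(1/88 + 1/131) = 1.4021.
z* = 1.960; margin = 1.960 × 1.4021 = 2.7481.
Difference = 76.4 − 66.6 = 9.8000.
9.8000 ± 2.7481 → (7.05, 12.55).

(7.05, 12.55)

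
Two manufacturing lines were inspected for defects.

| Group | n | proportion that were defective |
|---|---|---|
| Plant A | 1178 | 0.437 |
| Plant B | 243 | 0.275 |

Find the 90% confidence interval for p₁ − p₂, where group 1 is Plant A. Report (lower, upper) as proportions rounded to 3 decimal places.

Each SE is √(p̂(1−p̂)/n): √(0.4370·0.5630/1178) = 0.01445 and √(0.2750·0.7250/243) = 0.02864.
SE(p̂₁ − p̂₂) = √(SE₁² + SE₂²) = √(0.0002088025 + 0.0008202496) = 0.03208, since the two samples are independent.
At 90% confidence z* = 1.645; margin = 1.645 × 0.03208 = 0.05277.
The difference is 0.4370 − 0.2750 = 0.1620, so the interval is 0.1620 ± 0.05277 = (0.109, 0.215).

(0.109, 0.215)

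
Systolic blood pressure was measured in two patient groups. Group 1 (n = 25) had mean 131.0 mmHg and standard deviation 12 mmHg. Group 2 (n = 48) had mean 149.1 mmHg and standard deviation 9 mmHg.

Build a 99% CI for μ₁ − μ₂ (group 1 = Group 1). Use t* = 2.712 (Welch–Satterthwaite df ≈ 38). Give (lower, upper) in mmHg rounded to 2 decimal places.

Per-group SEs: s₁/√n₁ = 12/√25 = 2.4000, s₂/√n₂ = 9/√48 = 1.2990.
Unpooled SE of the difference: √(5.76 + 1.687401) = 2.7290.
Margin of error = t* · SE = 2.712 × 2.7290 = 7.4010.
x̄₁ − x̄₂ = 131.0 − 149.1 = -18.1000.
CI: -18.1000 ± 7.4010 = (-25.50, -10.70).

(-25.50, -10.70)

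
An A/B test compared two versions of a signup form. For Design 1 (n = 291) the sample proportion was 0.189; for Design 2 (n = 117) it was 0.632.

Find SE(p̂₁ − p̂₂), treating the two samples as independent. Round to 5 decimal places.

SE₁ = √(p̂₁(1−p̂₁)/n₁) = √(0.1890·0.8110/291) = 0.02295; SE₂ = √(0.6320·0.3680/117) = 0.04459.
Independent samples: SE of the difference = √(SE₁² + SE₂²) = √(0.0005267025 + 0.0019882681) = 0.05015.

0.05015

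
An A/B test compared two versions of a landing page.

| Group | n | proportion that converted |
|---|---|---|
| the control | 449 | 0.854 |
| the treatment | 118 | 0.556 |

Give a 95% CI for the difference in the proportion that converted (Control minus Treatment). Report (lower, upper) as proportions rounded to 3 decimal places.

SE₁ = √(p̂₁(1−p̂₁)/n₁) = √(0.8540·0.1460/449) = 0.01666; SE₂ = √(0.5560·0.4440/118) = 0.04574.
Independent samples: SE of the difference = √(SE₁² + SE₂²) = √(0.0002775556 + 0.0020921476) = 0.04868.
z* for 95% confidence is 1.960, so the margin of error is 1.960 × 0.04868 = 0.09541.
Point estimate p̂₁ − p̂₂ = 0.8540 − 0.5560 = 0.2980.
0.2980 ± 0.09541 → (0.203, 0.393).

(0.203, 0.393)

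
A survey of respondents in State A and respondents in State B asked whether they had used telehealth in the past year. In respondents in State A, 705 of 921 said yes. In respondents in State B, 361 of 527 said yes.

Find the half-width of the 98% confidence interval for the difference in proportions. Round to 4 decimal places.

0.0572

p̂₁ = 705/921 = 0.7655 and p̂₂ = 361/527 = 0.6850.
SE₁ = √(p̂₁(1−p̂₁)/n₁) = √(0.7655·0.2345/921) = 0.01396; SE₂ = √(0.6850·0.3150/527) = 0.02023.
Independent samples: SE of the difference = √(SE₁² + SE₂²) = √(0.0001948816 + 0.0004092529) = 0.02458.
z* for 98% confidence is 2.326, so the margin of error is 2.326 × 0.02458 = 0.05717.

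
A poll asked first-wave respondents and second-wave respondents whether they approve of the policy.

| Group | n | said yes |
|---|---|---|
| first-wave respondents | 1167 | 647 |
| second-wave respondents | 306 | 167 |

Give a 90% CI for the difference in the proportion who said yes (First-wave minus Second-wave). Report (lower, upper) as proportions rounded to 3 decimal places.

(-0.044, 0.061)

Sample proportions: 647/1167 = 0.5544, 167/306 = 0.5458.
Each SE is √(p̂(1−p̂)/n): √(0.5544·0.4456/1167) = 0.01455 and √(0.5458·0.4542/306) = 0.02846.
SE(p̂₁ − p̂₂) = √(SE₁² + SE₂²) = √(0.0002117025 + 0.0008099716) = 0.03196, since the two samples are independent.
At 90% confidence z* = 1.645; margin = 1.645 × 0.03196 = 0.05257.
The difference is 0.5544 − 0.5458 = 0.0086, so the interval is 0.0086 ± 0.05257 = (-0.044, 0.061).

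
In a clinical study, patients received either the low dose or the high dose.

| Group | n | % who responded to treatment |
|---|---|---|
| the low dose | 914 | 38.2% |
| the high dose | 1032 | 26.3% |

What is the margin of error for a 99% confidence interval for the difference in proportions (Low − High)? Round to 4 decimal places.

0.0544

The two standard errors are √(0.3820×0.6180/914) = 0.01607 and √(0.2630×0.7370/1032) = 0.01370.
Because the samples are independent, SE_diff = √(0.01607² + 0.01370²) = 0.02112.
Using z* = 2.576 for 99%, ME = 2.576 × 0.02112 = 0.05441.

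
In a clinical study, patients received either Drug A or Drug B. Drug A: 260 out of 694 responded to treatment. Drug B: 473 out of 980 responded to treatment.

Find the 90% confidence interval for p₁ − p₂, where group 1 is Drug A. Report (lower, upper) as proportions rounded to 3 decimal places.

(-0.148, -0.068)

Sample proportions: 260/694 = 0.3746, 473/980 = 0.4827.
Each SE is √(p̂(1−p̂)/n): √(0.3746·0.6254/694) = 0.01837 and √(0.4827·0.5173/980) = 0.01596.
SE(p̂₁ − p̂₂) = √(SE₁² + SE₂²) = √(0.0003374569 + 0.0002547216) = 0.02433, since the two samples are independent.
At 90% confidence z* = 1.645; margin = 1.645 × 0.02433 = 0.04002.
The difference is 0.3746 − 0.4827 = -0.1081, so the interval is -0.1081 ± 0.04002 = (-0.148, -0.068).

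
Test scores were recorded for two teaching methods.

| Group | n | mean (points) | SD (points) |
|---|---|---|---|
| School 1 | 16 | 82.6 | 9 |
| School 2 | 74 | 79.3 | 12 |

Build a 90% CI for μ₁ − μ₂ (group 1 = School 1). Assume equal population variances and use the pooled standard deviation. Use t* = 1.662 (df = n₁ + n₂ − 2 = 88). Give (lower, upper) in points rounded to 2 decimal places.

(-1.99, 8.59)

Pooled variance s_p² = [15·9² + 73·12²] / (16+74−2) = 133.2614, so s_p = 11.5439.
SE_diff = s_p·√(1/n₁ + 1/n₂) = 11.5439·√(1/16 + 1/74) = 3.1827.
t* = 1.662; margin = 1.662 × 3.1827 = 5.2896.
Difference = 82.6 − 79.3 = 3.3000.
3.3000 ± 5.2896 → (-1.99, 8.59).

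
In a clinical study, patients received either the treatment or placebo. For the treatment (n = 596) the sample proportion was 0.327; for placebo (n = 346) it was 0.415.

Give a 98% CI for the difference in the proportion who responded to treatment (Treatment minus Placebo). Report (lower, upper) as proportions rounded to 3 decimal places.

(-0.164, -0.012)

The two standard errors are √(0.3270×0.6730/596) = 0.01922 and √(0.4150×0.5850/346) = 0.02649.
Because the samples are independent, SE_diff = √(0.01922² + 0.02649²) = 0.03273.
Using z* = 2.326 for 98%, ME = 2.326 × 0.03273 = 0.07613.
p̂₁ − p̂₂ = -0.0880; interval -0.0880 ± 0.07613 gives (-0.164, -0.012).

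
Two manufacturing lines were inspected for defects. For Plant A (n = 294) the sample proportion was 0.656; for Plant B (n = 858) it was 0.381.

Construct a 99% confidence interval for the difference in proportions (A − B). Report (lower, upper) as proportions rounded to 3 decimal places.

(0.192, 0.358)

SE₁ = √(p̂₁(1−p̂₁)/n₁) = √(0.6560·0.3440/294) = 0.02770; SE₂ = √(0.3810·0.6190/858) = 0.01658.
Independent samples: SE of the difference = √(SE₁² + SE₂²) = √(0.00076729 + 0.0002748964) = 0.03228.
z* for 99% confidence is 2.576, so the margin of error is 2.576 × 0.03228 = 0.08315.
Point estimate p̂₁ − p̂₂ = 0.6560 − 0.3810 = 0.2750.
0.2750 ± 0.08315 → (0.192, 0.358).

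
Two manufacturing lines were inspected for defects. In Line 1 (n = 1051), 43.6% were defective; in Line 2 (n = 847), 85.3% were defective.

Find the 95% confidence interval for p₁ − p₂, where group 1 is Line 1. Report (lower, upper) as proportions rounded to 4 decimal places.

The two standard errors are √(0.4360×0.5640/1051) = 0.01530 and √(0.8530×0.1470/847) = 0.01217.
Because the samples are independent, SE_diff = √(0.01530² + 0.01217²) = 0.01955.
Using z* = 1.960 for 95%, ME = 1.960 × 0.01955 = 0.03832.
p̂₁ − p̂₂ = -0.4170; interval -0.4170 ± 0.03832 gives (-0.4553, -0.3787).

(-0.4553, -0.3787)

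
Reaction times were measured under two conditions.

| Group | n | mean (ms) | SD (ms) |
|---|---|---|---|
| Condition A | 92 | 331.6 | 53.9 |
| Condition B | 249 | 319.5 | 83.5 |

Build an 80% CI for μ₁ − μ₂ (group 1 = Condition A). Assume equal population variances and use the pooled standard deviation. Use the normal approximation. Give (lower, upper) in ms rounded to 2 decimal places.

(0.11, 24.09)

s_p = √[((n₁−1)s₁² + (n₂−1)s₂²)/(n₁+n₂−2)] = √[(91·53.9² + 248·83.5²)/339] = 76.6845.
SE = 76.6845·√(1/92 + 1/249) = 9.3560.
With z* = 1.282, margin = 1.282 × 9.3560 = 11.9944.
x̄₁ − x̄₂ = 331.6 − 319.5 = 12.1000; interval 12.1000 ± 11.9944 = (0.11, 24.09).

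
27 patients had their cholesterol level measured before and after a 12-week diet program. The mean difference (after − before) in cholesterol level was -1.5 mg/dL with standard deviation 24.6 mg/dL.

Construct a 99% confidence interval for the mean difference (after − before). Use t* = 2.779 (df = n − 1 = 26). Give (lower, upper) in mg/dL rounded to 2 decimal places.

(-14.66, 11.66)

Paired design: SE = s_d/√n = 24.6/√27 = 4.7343.
t* = 2.779; margin of error = 2.779 × 4.7343 = 13.1566.
-1.5 ± 13.1566 → (-14.66, 11.66).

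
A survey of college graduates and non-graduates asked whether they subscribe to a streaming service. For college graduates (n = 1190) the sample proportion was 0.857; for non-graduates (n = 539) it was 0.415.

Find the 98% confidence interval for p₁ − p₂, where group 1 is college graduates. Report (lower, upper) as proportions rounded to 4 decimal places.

SE₁ = √(p̂₁(1−p̂₁)/n₁) = √(0.8570·0.1430/1190) = 0.01015; SE₂ = √(0.4150·0.5850/539) = 0.02122.
Independent samples: SE of the difference = √(SE₁² + SE₂²) = √(0.0001030225 + 0.0004502884) = 0.02352.
z* for 98% confidence is 2.326, so the margin of error is 2.326 × 0.02352 = 0.05471.
Point estimate p̂₁ − p̂₂ = 0.8570 − 0.4150 = 0.4420.
0.4420 ± 0.05471 → (0.3873, 0.4967).

(0.3873, 0.4967)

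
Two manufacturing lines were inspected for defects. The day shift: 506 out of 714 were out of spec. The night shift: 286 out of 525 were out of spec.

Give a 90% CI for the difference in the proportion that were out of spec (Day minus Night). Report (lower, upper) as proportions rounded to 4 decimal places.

First, p̂₁ = 506/714 = 0.7087; p̂₂ = 286/525 = 0.5448.
The two standard errors are √(0.7087×0.2913/714) = 0.01700 and √(0.5448×0.4552/525) = 0.02173.
Because the samples are independent, SE_diff = √(0.01700² + 0.02173²) = 0.02759.
Using z* = 1.645 for 90%, ME = 1.645 × 0.02759 = 0.04539.
p̂₁ − p̂₂ = 0.1639; interval 0.1639 ± 0.04539 gives (0.1185, 0.2093).

(0.1185, 0.2093)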